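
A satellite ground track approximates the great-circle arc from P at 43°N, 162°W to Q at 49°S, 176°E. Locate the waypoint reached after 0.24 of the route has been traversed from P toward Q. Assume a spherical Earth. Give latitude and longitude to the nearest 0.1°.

≈ 21.0°N, 167.8°W

From cos δ = sin φ₁ sin φ₂ + cos φ₁ cos φ₂ cos Δλ, the central angle is δ ≈ 1.641 rad (94.0°).
Interpolate at f = 0.24 with slerp weights a = sin((1−f)δ)/sin δ ≈ 0.950, b = sin(fδ)/sin δ ≈ 0.385.
p = a·p₁ + b·p₂ ≈ (-0.913, -0.197, 0.358); φ = arcsin(p_z) ≈ 20.97°, λ = atan2(p_y, p_x) ≈ -167.81°.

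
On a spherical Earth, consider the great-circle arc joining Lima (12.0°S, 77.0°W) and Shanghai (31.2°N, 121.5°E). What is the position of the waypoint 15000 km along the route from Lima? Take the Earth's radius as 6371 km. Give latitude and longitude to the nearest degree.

The haversine formula gives a central angle δ ≈ 2.693 rad (154.3°) between the endpoints. The total great-circle distance is δ·R ≈ 2.693 × 6371 ≈ 17158 km, so the target fraction is f = 15000/17158 ≈ 0.874.
Interpolate at f ≈ 0.874 with slerp weights a = sin((1−f)δ)/sin δ ≈ 0.767, b = sin(fδ)/sin δ ≈ 1.634.
p = a·p₁ + b·p₂ ≈ (-0.562, 0.461, 0.687); φ = arcsin(p_z) ≈ 43.40°, λ = atan2(p_y, p_x) ≈ 140.61°.

≈ 43°N, 141°E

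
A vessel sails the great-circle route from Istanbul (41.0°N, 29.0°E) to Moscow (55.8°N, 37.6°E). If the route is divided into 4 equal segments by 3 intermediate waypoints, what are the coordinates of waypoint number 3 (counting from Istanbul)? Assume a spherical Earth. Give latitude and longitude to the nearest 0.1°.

≈ 52.2°N, 34.9°E

Convert each endpoint to a unit vector on the sphere (x = cos φ cos λ, y = cos φ sin λ, z = sin φ).
The central angle between the endpoints is δ = arccos(p₁·p₂) ≈ 0.276 rad (15.8°).
Interpolate at f = 3/4 with slerp weights a = sin((1−f)δ)/sin δ ≈ 0.253, b = sin(fδ)/sin δ ≈ 0.754.
p = a·p₁ + b·p₂ ≈ (0.503, 0.351, 0.790); φ = arcsin(p_z) ≈ 52.16°, λ = atan2(p_y, p_x) ≈ 34.93°.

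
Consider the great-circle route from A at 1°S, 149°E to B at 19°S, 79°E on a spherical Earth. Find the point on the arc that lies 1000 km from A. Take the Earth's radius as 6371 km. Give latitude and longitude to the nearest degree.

Write both endpoints as unit vectors p₁, p₂ with components (cos φ cos λ, cos φ sin λ, sin φ).
The central angle between the endpoints is δ = arccos(p₁·p₂) ≈ 1.236 rad (70.8°). The total great-circle distance is δ·R ≈ 1.236 × 6371 ≈ 7872 km, so the target fraction is f = 1000/7872 ≈ 0.127.
Interpolate at f ≈ 0.127 with slerp weights a = sin((1−f)δ)/sin δ ≈ 0.933, b = sin(fδ)/sin δ ≈ 0.166.
p = a·p₁ + b·p₂ ≈ (-0.770, 0.634, -0.070); φ = arcsin(p_z) ≈ -4.02°, λ = atan2(p_y, p_x) ≈ 140.52°.

≈ 4°S, 141°E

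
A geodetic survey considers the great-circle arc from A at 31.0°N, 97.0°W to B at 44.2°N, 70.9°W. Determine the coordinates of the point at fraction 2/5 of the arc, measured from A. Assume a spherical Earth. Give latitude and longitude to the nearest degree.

≈ 37°N, 88°W

The haversine formula gives a central angle δ ≈ 0.425 rad (24.4°) between the endpoints.
Interpolate at f = 2/5 with slerp weights a = sin((1−f)δ)/sin δ ≈ 0.612, b = sin(fδ)/sin δ ≈ 0.410.
p = a·p₁ + b·p₂ ≈ (0.032, -0.798, 0.601); φ = arcsin(p_z) ≈ 36.95°, λ = atan2(p_y, p_x) ≈ -87.68°.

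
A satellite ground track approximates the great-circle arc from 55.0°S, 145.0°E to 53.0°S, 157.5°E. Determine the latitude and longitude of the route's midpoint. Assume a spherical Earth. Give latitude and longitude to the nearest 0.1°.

≈ 54.2°S, 151.4°E

Convert each endpoint to a unit vector on the sphere (x = cos φ cos λ, y = cos φ sin λ, z = sin φ).
The central angle between the endpoints is δ = arccos(p₁·p₂) ≈ 0.133 rad (7.6°).
Interpolate at f = 1/2 with slerp weights a = sin((1−f)δ)/sin δ ≈ 0.501, b = sin(fδ)/sin δ ≈ 0.501.
p = a·p₁ + b·p₂ ≈ (-0.514, 0.280, -0.811); φ = arcsin(p_z) ≈ -54.16°, λ = atan2(p_y, p_x) ≈ 151.40°.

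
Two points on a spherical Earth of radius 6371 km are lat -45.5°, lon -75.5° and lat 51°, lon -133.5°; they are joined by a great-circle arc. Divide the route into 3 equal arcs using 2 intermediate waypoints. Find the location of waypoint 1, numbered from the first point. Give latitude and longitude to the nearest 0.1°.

Write both endpoints as unit vectors p₁, p₂ with components (cos φ cos λ, cos φ sin λ, sin φ).
The central angle between the endpoints is δ = arccos(p₁·p₂) ≈ 1.897 rad (108.7°).
Interpolate at f = 1/3 with slerp weights a = sin((1−f)δ)/sin δ ≈ 1.007, b = sin(fδ)/sin δ ≈ 0.624.
p = a·p₁ + b·p₂ ≈ (-0.094, -0.968, -0.233); φ = arcsin(p_z) ≈ -13.48°, λ = atan2(p_y, p_x) ≈ -95.53°.

≈ lat -13.5°, lon -95.5°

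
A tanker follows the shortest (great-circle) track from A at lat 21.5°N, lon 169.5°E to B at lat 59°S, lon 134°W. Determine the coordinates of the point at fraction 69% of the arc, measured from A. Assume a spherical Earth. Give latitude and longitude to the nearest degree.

Convert each endpoint to a unit vector on the sphere (x = cos φ cos λ, y = cos φ sin λ, z = sin φ).
The central angle between the endpoints is δ = arccos(p₁·p₂) ≈ 1.620 rad (92.8°).
Interpolate at f = 0.69 with slerp weights a = sin((1−f)δ)/sin δ ≈ 0.482, b = sin(fδ)/sin δ ≈ 0.900.
p = a·p₁ + b·p₂ ≈ (-0.763, -0.252, -0.595); φ = arcsin(p_z) ≈ -36.52°, λ = atan2(p_y, p_x) ≈ -161.74°.

≈ lat 37°S, lon 162°W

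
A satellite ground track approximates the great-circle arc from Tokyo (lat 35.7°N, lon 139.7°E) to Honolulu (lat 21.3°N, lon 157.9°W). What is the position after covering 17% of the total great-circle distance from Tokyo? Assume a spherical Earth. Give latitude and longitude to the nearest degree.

Convert each endpoint to a unit vector on the sphere (x = cos φ cos λ, y = cos φ sin λ, z = sin φ).
The central angle between the endpoints is δ = arccos(p₁·p₂) ≈ 0.973 rad (55.8°).
Interpolate at f = 0.17 with slerp weights a = sin((1−f)δ)/sin δ ≈ 0.874, b = sin(fδ)/sin δ ≈ 0.199.
p = a·p₁ + b·p₂ ≈ (-0.713, 0.389, 0.583); φ = arcsin(p_z) ≈ 35.63°, λ = atan2(p_y, p_x) ≈ 151.38°.

≈ lat 36°N, lon 151°E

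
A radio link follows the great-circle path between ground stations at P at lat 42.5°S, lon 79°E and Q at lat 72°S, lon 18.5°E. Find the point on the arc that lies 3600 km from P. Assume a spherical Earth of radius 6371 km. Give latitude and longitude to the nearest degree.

Write both endpoints as unit vectors p₁, p₂ with components (cos φ cos λ, cos φ sin λ, sin φ).
The central angle between the endpoints is δ = arccos(p₁·p₂) ≈ 0.716 rad (41.0°). The total great-circle distance is δ·R ≈ 0.716 × 6371 ≈ 4559 km, so the target fraction is f = 3600/4559 ≈ 0.790.
Interpolate at f ≈ 0.790 with slerp weights a = sin((1−f)δ)/sin δ ≈ 0.229, b = sin(fδ)/sin δ ≈ 0.816.
p = a·p₁ + b·p₂ ≈ (0.271, 0.245, -0.931); φ = arcsin(p_z) ≈ -68.54°, λ = atan2(p_y, p_x) ≈ 42.13°.

≈ lat 69°S, lon 42°E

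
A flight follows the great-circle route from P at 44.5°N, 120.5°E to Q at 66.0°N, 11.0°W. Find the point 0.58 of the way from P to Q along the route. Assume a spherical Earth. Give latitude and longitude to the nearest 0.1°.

≈ 74.3°N, 71.5°E

From cos δ = sin φ₁ sin φ₂ + cos φ₁ cos φ₂ cos Δλ, the central angle is δ ≈ 1.106 rad (63.4°).
Interpolate at f = 0.58 with slerp weights a = sin((1−f)δ)/sin δ ≈ 0.501, b = sin(fδ)/sin δ ≈ 0.669.
p = a·p₁ + b·p₂ ≈ (0.086, 0.256, 0.963); φ = arcsin(p_z) ≈ 74.33°, λ = atan2(p_y, p_x) ≈ 71.47°.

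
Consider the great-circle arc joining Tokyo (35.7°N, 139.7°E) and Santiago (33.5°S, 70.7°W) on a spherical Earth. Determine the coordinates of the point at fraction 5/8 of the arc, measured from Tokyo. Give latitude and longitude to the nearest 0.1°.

From cos δ = sin φ₁ sin φ₂ + cos φ₁ cos φ₂ cos Δλ, the central angle is δ ≈ 2.705 rad (155.0°).
Interpolate at f = 5/8 with slerp weights a = sin((1−f)δ)/sin δ ≈ 2.008, b = sin(fδ)/sin δ ≈ 2.347.
p = a·p₁ + b·p₂ ≈ (-0.596, -0.793, -0.124); φ = arcsin(p_z) ≈ -7.13°, λ = atan2(p_y, p_x) ≈ -126.95°.

≈ 7.1°S, 127.0°W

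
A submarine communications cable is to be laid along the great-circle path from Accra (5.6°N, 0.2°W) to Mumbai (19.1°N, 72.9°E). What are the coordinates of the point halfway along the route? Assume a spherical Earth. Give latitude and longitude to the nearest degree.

≈ 15°N, 35°E

Convert each endpoint to a unit vector on the sphere (x = cos φ cos λ, y = cos φ sin λ, z = sin φ).
The central angle between the endpoints is δ = arccos(p₁·p₂) ≈ 1.261 rad (72.2°).
Interpolate at f = 1/2 with slerp weights a = sin((1−f)δ)/sin δ ≈ 0.619, b = sin(fδ)/sin δ ≈ 0.619.
p = a·p₁ + b·p₂ ≈ (0.788, 0.557, 0.263); φ = arcsin(p_z) ≈ 15.24°, λ = atan2(p_y, p_x) ≈ 35.25°.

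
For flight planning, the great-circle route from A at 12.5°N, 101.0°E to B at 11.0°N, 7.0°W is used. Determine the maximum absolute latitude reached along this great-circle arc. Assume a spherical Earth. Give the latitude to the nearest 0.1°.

The great circle lies in the plane with unit normal n̂ = (p₁ × p₂)/|p₁ × p₂|.
Here n̂_z ≈ -0.943; the vertex latitude is φ_max = arccos|n̂_z| ≈ 19.5°.
Check via Clairaut: cos φ_max = |cos φ₁| · sin C = cos(12.5°)·sin(74.9°) ≈ 0.943, again giving ≈ 19.5°.

≈ 19.5°N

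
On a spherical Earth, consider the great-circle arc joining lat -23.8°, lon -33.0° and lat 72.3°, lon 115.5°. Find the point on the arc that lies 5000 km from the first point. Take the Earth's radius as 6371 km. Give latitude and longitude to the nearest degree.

Write both endpoints as unit vectors p₁, p₂ with components (cos φ cos λ, cos φ sin λ, sin φ).
The central angle between the endpoints is δ = arccos(p₁·p₂) ≈ 2.242 rad (128.4°). The total great-circle distance is δ·R ≈ 2.242 × 6371 ≈ 14281 km, so the target fraction is f = 5000/14281 ≈ 0.350.
Interpolate at f ≈ 0.350 with slerp weights a = sin((1−f)δ)/sin δ ≈ 1.268, b = sin(fδ)/sin δ ≈ 0.902.
p = a·p₁ + b·p₂ ≈ (0.855, -0.384, 0.348); φ = arcsin(p_z) ≈ 20.34°, λ = atan2(p_y, p_x) ≈ -24.21°.

≈ lat 20°, lon -24°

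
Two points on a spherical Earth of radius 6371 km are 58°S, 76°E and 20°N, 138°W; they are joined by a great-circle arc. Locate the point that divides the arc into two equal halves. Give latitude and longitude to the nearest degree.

Write both endpoints as unit vectors p₁, p₂ with components (cos φ cos λ, cos φ sin λ, sin φ).
The central angle between the endpoints is δ = arccos(p₁·p₂) ≈ 2.350 rad (134.7°).
Interpolate at f = 1/2 with slerp weights a = sin((1−f)δ)/sin δ ≈ 1.297, b = sin(fδ)/sin δ ≈ 1.297.
p = a·p₁ + b·p₂ ≈ (-0.740, -0.149, -0.656); φ = arcsin(p_z) ≈ -41.03°, λ = atan2(p_y, p_x) ≈ -168.63°.

≈ 41°S, 169°W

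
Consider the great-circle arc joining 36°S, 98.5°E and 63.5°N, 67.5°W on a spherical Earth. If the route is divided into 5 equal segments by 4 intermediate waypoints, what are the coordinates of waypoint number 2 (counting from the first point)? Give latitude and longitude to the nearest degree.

Convert each endpoint to a unit vector on the sphere (x = cos φ cos λ, y = cos φ sin λ, z = sin φ).
The central angle between the endpoints is δ = arccos(p₁·p₂) ≈ 2.639 rad (151.2°).
Interpolate at f = 2/5 with slerp weights a = sin((1−f)δ)/sin δ ≈ 2.075, b = sin(fδ)/sin δ ≈ 1.806.
p = a·p₁ + b·p₂ ≈ (0.060, 0.916, 0.396); φ = arcsin(p_z) ≈ 23.36°, λ = atan2(p_y, p_x) ≈ 86.24°.

≈ 23°N, 86°E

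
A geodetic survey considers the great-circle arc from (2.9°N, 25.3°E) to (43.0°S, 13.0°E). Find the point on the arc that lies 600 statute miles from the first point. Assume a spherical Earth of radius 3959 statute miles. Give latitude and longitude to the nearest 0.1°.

≈ (5.6°S, 23.5°E)

Write both endpoints as unit vectors p₁, p₂ with components (cos φ cos λ, cos φ sin λ, sin φ).
The central angle between the endpoints is δ = arccos(p₁·p₂) ≈ 0.824 rad (47.2°). The total great-circle distance is δ·R ≈ 0.824 × 3959 ≈ 3263 mi, so the target fraction is f = 600/3263 ≈ 0.184.
Interpolate at f ≈ 0.184 with slerp weights a = sin((1−f)δ)/sin δ ≈ 0.849, b = sin(fδ)/sin δ ≈ 0.206.
p = a·p₁ + b·p₂ ≈ (0.913, 0.396, -0.097); φ = arcsin(p_z) ≈ -5.59°, λ = atan2(p_y, p_x) ≈ 23.45°.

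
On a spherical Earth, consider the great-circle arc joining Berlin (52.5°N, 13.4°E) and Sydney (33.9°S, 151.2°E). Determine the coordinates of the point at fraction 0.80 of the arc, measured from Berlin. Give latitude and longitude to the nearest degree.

From cos δ = sin φ₁ sin φ₂ + cos φ₁ cos φ₂ cos Δλ, the central angle is δ ≈ 2.527 rad (144.8°).
Interpolate at f = 0.80 with slerp weights a = sin((1−f)δ)/sin δ ≈ 0.839, b = sin(fδ)/sin δ ≈ 1.560.
p = a·p₁ + b·p₂ ≈ (-0.638, 0.742, -0.205); φ = arcsin(p_z) ≈ -11.81°, λ = atan2(p_y, p_x) ≈ 130.68°.

≈ 12°S, 131°E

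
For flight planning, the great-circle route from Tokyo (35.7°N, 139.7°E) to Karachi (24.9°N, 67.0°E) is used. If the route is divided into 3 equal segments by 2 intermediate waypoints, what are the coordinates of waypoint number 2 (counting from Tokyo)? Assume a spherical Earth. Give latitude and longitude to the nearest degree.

Write both endpoints as unit vectors p₁, p₂ with components (cos φ cos λ, cos φ sin λ, sin φ).
The central angle between the endpoints is δ = arccos(p₁·p₂) ≈ 1.087 rad (62.3°).
Interpolate at f = 2/3 with slerp weights a = sin((1−f)δ)/sin δ ≈ 0.400, b = sin(fδ)/sin δ ≈ 0.749.
p = a·p₁ + b·p₂ ≈ (0.017, 0.836, 0.549); φ = arcsin(p_z) ≈ 33.30°, λ = atan2(p_y, p_x) ≈ 88.81°.

≈ 33°N, 89°E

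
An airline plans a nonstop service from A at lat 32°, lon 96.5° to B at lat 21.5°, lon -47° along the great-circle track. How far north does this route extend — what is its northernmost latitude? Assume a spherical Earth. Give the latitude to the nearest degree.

≈ 58°

The great circle lies in the plane with unit normal n̂ = (p₁ × p₂)/|p₁ × p₂|.
Here n̂_z ≈ -0.523; the vertex latitude is φ_max = arccos|n̂_z| ≈ 58.5°.
Check via Clairaut: cos φ_max = |cos φ₁| · sin C = cos(32.0°)·sin(38.0°) ≈ 0.523, again giving ≈ 58.5°.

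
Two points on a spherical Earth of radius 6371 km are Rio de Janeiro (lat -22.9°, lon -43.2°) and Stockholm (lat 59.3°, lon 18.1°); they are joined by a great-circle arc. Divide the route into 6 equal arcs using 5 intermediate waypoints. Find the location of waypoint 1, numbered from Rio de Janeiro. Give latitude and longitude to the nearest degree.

≈ lat -8°, lon -36°

From cos δ = sin φ₁ sin φ₂ + cos φ₁ cos φ₂ cos Δλ, the central angle is δ ≈ 1.680 rad (96.2°).
Interpolate at f = 1/6 with slerp weights a = sin((1−f)δ)/sin δ ≈ 0.991, b = sin(fδ)/sin δ ≈ 0.278.
p = a·p₁ + b·p₂ ≈ (0.801, -0.581, -0.147); φ = arcsin(p_z) ≈ -8.44°, λ = atan2(p_y, p_x) ≈ -35.97°.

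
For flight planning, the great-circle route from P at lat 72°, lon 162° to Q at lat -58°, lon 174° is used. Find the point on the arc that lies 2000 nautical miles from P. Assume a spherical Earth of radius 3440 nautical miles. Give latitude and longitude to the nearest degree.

≈ lat 39°, lon 168°

From cos δ = sin φ₁ sin φ₂ + cos φ₁ cos φ₂ cos Δλ, the central angle is δ ≈ 2.274 rad (130.3°). The total great-circle distance is δ·R ≈ 2.274 × 3440 ≈ 7821 nmi, so the target fraction is f = 2000/7821 ≈ 0.256.
Interpolate at f ≈ 0.256 with slerp weights a = sin((1−f)δ)/sin δ ≈ 1.301, b = sin(fδ)/sin δ ≈ 0.720.
p = a·p₁ + b·p₂ ≈ (-0.762, 0.164, 0.627); φ = arcsin(p_z) ≈ 38.82°, λ = atan2(p_y, p_x) ≈ 167.84°.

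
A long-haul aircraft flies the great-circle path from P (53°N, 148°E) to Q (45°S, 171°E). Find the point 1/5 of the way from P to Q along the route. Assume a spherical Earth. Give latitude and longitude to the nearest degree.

≈ (34°N, 155°E)

Write both endpoints as unit vectors p₁, p₂ with components (cos φ cos λ, cos φ sin λ, sin φ).
The central angle between the endpoints is δ = arccos(p₁·p₂) ≈ 1.745 rad (100.0°).
Interpolate at f = 1/5 with slerp weights a = sin((1−f)δ)/sin δ ≈ 1.000, b = sin(fδ)/sin δ ≈ 0.347.
p = a·p₁ + b·p₂ ≈ (-0.753, 0.357, 0.553); φ = arcsin(p_z) ≈ 33.57°, λ = atan2(p_y, p_x) ≈ 154.61°.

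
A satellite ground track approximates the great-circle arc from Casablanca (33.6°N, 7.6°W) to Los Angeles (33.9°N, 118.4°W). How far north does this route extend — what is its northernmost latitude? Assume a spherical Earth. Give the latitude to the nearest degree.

≈ 50°N

The great circle lies in the plane with unit normal n̂ = (p₁ × p₂)/|p₁ × p₂|.
Here n̂_z ≈ -0.648; the vertex latitude is φ_max = arccos|n̂_z| ≈ 49.6°.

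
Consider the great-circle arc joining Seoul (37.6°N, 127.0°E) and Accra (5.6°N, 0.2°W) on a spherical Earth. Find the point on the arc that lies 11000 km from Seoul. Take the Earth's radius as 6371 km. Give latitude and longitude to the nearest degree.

≈ 17°N, 11°E

Write both endpoints as unit vectors p₁, p₂ with components (cos φ cos λ, cos φ sin λ, sin φ).
The central angle between the endpoints is δ = arccos(p₁·p₂) ≈ 2.001 rad (114.7°). The total great-circle distance is δ·R ≈ 2.001 × 6371 ≈ 12749 km, so the target fraction is f = 11000/12749 ≈ 0.863.
Interpolate at f ≈ 0.863 with slerp weights a = sin((1−f)δ)/sin δ ≈ 0.298, b = sin(fδ)/sin δ ≈ 1.087.
p = a·p₁ + b·p₂ ≈ (0.940, 0.185, 0.288); φ = arcsin(p_z) ≈ 16.74°, λ = atan2(p_y, p_x) ≈ 11.14°.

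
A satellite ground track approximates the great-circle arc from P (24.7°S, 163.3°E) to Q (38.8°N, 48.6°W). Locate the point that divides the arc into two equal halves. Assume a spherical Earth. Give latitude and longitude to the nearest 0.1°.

Write both endpoints as unit vectors p₁, p₂ with components (cos φ cos λ, cos φ sin λ, sin φ).
The central angle between the endpoints is δ = arccos(p₁·p₂) ≈ 2.612 rad (149.6°).
Interpolate at f = 1/2 with slerp weights a = sin((1−f)δ)/sin δ ≈ 1.910, b = sin(fδ)/sin δ ≈ 1.910.
p = a·p₁ + b·p₂ ≈ (-0.678, -0.618, 0.399); φ = arcsin(p_z) ≈ 23.50°, λ = atan2(p_y, p_x) ≈ -137.64°.

≈ (23.5°N, 137.6°W)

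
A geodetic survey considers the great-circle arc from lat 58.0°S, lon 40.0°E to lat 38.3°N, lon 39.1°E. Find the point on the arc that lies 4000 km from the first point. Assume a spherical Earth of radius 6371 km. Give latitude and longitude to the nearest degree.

≈ lat 22°S, lon 40°E

Convert each endpoint to a unit vector on the sphere (x = cos φ cos λ, y = cos φ sin λ, z = sin φ).
The central angle between the endpoints is δ = arccos(p₁·p₂) ≈ 1.681 rad (96.3°). The total great-circle distance is δ·R ≈ 1.681 × 6371 ≈ 10708 km, so the target fraction is f = 4000/10708 ≈ 0.374.
Interpolate at f ≈ 0.374 with slerp weights a = sin((1−f)δ)/sin δ ≈ 0.874, b = sin(fδ)/sin δ ≈ 0.591.
p = a·p₁ + b·p₂ ≈ (0.715, 0.590, -0.375); φ = arcsin(p_z) ≈ -22.03°, λ = atan2(p_y, p_x) ≈ 39.55°.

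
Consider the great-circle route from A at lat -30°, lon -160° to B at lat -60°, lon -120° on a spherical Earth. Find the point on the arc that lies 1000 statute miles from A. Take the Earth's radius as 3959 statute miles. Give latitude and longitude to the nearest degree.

Write both endpoints as unit vectors p₁, p₂ with components (cos φ cos λ, cos φ sin λ, sin φ).
The central angle between the endpoints is δ = arccos(p₁·p₂) ≈ 0.700 rad (40.1°). The total great-circle distance is δ·R ≈ 0.700 × 3959 ≈ 2772 mi, so the target fraction is f = 1000/2772 ≈ 0.361.
Interpolate at f ≈ 0.361 with slerp weights a = sin((1−f)δ)/sin δ ≈ 0.672, b = sin(fδ)/sin δ ≈ 0.388.
p = a·p₁ + b·p₂ ≈ (-0.644, -0.367, -0.672); φ = arcsin(p_z) ≈ -42.20°, λ = atan2(p_y, p_x) ≈ -150.31°.

≈ lat -42°, lon -150°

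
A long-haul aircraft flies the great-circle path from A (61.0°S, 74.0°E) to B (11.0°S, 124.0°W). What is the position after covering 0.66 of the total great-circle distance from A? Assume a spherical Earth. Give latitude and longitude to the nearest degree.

From cos δ = sin φ₁ sin φ₂ + cos φ₁ cos φ₂ cos Δλ, the central angle is δ ≈ 1.861 rad (106.6°).
Interpolate at f = 0.66 with slerp weights a = sin((1−f)δ)/sin δ ≈ 0.617, b = sin(fδ)/sin δ ≈ 0.983.
p = a·p₁ + b·p₂ ≈ (-0.457, -0.512, -0.727); φ = arcsin(p_z) ≈ -46.65°, λ = atan2(p_y, p_x) ≈ -131.74°.

≈ (47°S, 132°W)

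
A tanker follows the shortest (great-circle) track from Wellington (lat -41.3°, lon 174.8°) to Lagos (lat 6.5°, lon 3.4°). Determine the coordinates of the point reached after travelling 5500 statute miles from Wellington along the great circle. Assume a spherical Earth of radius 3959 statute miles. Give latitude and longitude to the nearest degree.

From cos δ = sin φ₁ sin φ₂ + cos φ₁ cos φ₂ cos Δλ, the central angle is δ ≈ 2.520 rad (144.4°). The total great-circle distance is δ·R ≈ 2.520 × 3959 ≈ 9975 mi, so the target fraction is f = 5500/9975 ≈ 0.551.
Interpolate at f ≈ 0.551 with slerp weights a = sin((1−f)δ)/sin δ ≈ 1.553, b = sin(fδ)/sin δ ≈ 1.688.
p = a·p₁ + b·p₂ ≈ (0.513, 0.205, -0.834); φ = arcsin(p_z) ≈ -56.48°, λ = atan2(p_y, p_x) ≈ 21.81°.

≈ lat -56°, lon 22°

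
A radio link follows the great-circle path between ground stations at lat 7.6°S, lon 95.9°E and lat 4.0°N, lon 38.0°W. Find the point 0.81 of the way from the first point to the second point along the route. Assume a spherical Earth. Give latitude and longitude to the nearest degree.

Write both endpoints as unit vectors p₁, p₂ with components (cos φ cos λ, cos φ sin λ, sin φ).
The central angle between the endpoints is δ = arccos(p₁·p₂) ≈ 2.339 rad (134.0°).
Interpolate at f = 0.81 with slerp weights a = sin((1−f)δ)/sin δ ≈ 0.598, b = sin(fδ)/sin δ ≈ 1.318.
p = a·p₁ + b·p₂ ≈ (0.975, -0.220, 0.013); φ = arcsin(p_z) ≈ 0.74°, λ = atan2(p_y, p_x) ≈ -12.72°.

≈ lat 1°N, lon 13°W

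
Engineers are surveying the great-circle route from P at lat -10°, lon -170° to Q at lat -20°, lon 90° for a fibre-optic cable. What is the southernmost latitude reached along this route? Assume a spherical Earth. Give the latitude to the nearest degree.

The great circle lies in the plane with unit normal n̂ = (p₁ × p₂)/|p₁ × p₂|.
Here n̂_z ≈ -0.916; the vertex latitude is φ_max = arccos|n̂_z| ≈ 23.6°.

≈ -24°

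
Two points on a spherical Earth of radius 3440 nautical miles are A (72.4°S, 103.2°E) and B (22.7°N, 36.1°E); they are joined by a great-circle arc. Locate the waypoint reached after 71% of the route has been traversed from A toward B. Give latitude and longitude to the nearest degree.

≈ (7°S, 45°E)

Write both endpoints as unit vectors p₁, p₂ with components (cos φ cos λ, cos φ sin λ, sin φ).
The central angle between the endpoints is δ = arccos(p₁·p₂) ≈ 1.833 rad (105.0°).
Interpolate at f = 0.71 with slerp weights a = sin((1−f)δ)/sin δ ≈ 0.525, b = sin(fδ)/sin δ ≈ 0.998.
p = a·p₁ + b·p₂ ≈ (0.708, 0.697, -0.115); φ = arcsin(p_z) ≈ -6.61°, λ = atan2(p_y, p_x) ≈ 44.56°.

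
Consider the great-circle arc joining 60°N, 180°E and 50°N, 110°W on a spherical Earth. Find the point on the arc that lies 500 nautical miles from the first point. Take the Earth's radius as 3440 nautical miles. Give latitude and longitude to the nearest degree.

≈ 62°N, 163°W

The haversine formula gives a central angle δ ≈ 0.687 rad (39.3°) between the endpoints. The total great-circle distance is δ·R ≈ 0.687 × 3440 ≈ 2362 nmi, so the target fraction is f = 500/2362 ≈ 0.212.
Interpolate at f ≈ 0.212 with slerp weights a = sin((1−f)δ)/sin δ ≈ 0.813, b = sin(fδ)/sin δ ≈ 0.228.
p = a·p₁ + b·p₂ ≈ (-0.457, -0.138, 0.879); φ = arcsin(p_z) ≈ 61.51°, λ = atan2(p_y, p_x) ≈ -163.19°.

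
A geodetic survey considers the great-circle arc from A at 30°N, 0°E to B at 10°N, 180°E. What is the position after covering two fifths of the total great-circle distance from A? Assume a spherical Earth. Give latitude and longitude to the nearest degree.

≈ 86°N, 0°E

Write both endpoints as unit vectors p₁, p₂ with components (cos φ cos λ, cos φ sin λ, sin φ).
The central angle between the endpoints is δ = arccos(p₁·p₂) ≈ 2.443 rad (140.0°).
Interpolate at f = 2/5 with slerp weights a = sin((1−f)δ)/sin δ ≈ 1.547, b = sin(fδ)/sin δ ≈ 1.290.
p = a·p₁ + b·p₂ ≈ (0.070, 0.000, 0.998); φ = arcsin(p_z) ≈ 86.00°, λ = atan2(p_y, p_x) ≈ 0.00°.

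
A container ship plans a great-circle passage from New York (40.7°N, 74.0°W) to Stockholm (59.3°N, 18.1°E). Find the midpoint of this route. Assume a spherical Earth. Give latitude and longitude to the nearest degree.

Convert each endpoint to a unit vector on the sphere (x = cos φ cos λ, y = cos φ sin λ, z = sin φ).
The central angle between the endpoints is δ = arccos(p₁·p₂) ≈ 0.993 rad (56.9°).
Interpolate at f = 1/2 with slerp weights a = sin((1−f)δ)/sin δ ≈ 0.569, b = sin(fδ)/sin δ ≈ 0.569.
p = a·p₁ + b·p₂ ≈ (0.395, -0.324, 0.860); φ = arcsin(p_z) ≈ 59.28°, λ = atan2(p_y, p_x) ≈ -39.39°.

≈ (59°N, 39°W)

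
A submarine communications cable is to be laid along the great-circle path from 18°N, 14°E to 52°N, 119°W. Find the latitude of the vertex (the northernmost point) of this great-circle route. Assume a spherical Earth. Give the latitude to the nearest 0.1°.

≈ 64.3°N

The great circle lies in the plane with unit normal n̂ = (p₁ × p₂)/|p₁ × p₂|.
Here n̂_z ≈ -0.434; the vertex latitude is φ_max = arccos|n̂_z| ≈ 64.3°.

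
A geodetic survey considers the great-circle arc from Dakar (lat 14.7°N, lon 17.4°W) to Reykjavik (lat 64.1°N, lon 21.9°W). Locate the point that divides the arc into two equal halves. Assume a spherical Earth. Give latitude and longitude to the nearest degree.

≈ lat 39°N, lon 19°W

Convert each endpoint to a unit vector on the sphere (x = cos φ cos λ, y = cos φ sin λ, z = sin φ).
The central angle between the endpoints is δ = arccos(p₁·p₂) ≈ 0.864 rad (49.5°).
Interpolate at f = 1/2 with slerp weights a = sin((1−f)δ)/sin δ ≈ 0.551, b = sin(fδ)/sin δ ≈ 0.551.
p = a·p₁ + b·p₂ ≈ (0.731, -0.249, 0.635); φ = arcsin(p_z) ≈ 39.42°, λ = atan2(p_y, p_x) ≈ -18.80°.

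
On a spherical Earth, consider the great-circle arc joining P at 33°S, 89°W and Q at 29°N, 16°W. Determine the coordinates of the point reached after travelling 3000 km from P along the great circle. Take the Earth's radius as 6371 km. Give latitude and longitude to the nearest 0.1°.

From cos δ = sin φ₁ sin φ₂ + cos φ₁ cos φ₂ cos Δλ, the central angle is δ ≈ 1.620 rad (92.8°). The total great-circle distance is δ·R ≈ 1.620 × 6371 ≈ 10324 km, so the target fraction is f = 3000/10324 ≈ 0.291.
Interpolate at f ≈ 0.291 with slerp weights a = sin((1−f)δ)/sin δ ≈ 0.914, b = sin(fδ)/sin δ ≈ 0.454.
p = a·p₁ + b·p₂ ≈ (0.395, -0.876, -0.277); φ = arcsin(p_z) ≈ -16.11°, λ = atan2(p_y, p_x) ≈ -65.71°.

≈ 16.1°S, 65.7°W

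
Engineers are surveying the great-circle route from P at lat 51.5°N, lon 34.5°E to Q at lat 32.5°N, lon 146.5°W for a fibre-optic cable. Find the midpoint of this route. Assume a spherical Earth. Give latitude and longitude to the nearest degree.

≈ lat 80°N, lon 149°W

Convert each endpoint to a unit vector on the sphere (x = cos φ cos λ, y = cos φ sin λ, z = sin φ).
The central angle between the endpoints is δ = arccos(p₁·p₂) ≈ 1.675 rad (96.0°).
Interpolate at f = 1/2 with slerp weights a = sin((1−f)δ)/sin δ ≈ 0.747, b = sin(fδ)/sin δ ≈ 0.747.
p = a·p₁ + b·p₂ ≈ (-0.142, -0.084, 0.986); φ = arcsin(p_z) ≈ 80.48°, λ = atan2(p_y, p_x) ≈ -149.31°.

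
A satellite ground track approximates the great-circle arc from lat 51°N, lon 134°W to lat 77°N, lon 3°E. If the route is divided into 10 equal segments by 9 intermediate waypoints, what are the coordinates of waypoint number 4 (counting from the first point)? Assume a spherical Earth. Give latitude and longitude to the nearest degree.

The haversine formula gives a central angle δ ≈ 0.858 rad (49.2°) between the endpoints.
Interpolate at f = 4/10 with slerp weights a = sin((1−f)δ)/sin δ ≈ 0.651, b = sin(fδ)/sin δ ≈ 0.445.
p = a·p₁ + b·p₂ ≈ (-0.185, -0.289, 0.939); φ = arcsin(p_z) ≈ 69.92°, λ = atan2(p_y, p_x) ≈ -122.53°.

≈ lat 70°N, lon 123°W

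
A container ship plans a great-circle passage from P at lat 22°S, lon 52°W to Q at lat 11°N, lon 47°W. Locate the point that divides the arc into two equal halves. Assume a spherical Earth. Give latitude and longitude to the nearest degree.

Write both endpoints as unit vectors p₁, p₂ with components (cos φ cos λ, cos φ sin λ, sin φ).
The central angle between the endpoints is δ = arccos(p₁·p₂) ≈ 0.582 rad (33.4°).
Interpolate at f = 1/2 with slerp weights a = sin((1−f)δ)/sin δ ≈ 0.522, b = sin(fδ)/sin δ ≈ 0.522.
p = a·p₁ + b·p₂ ≈ (0.647, -0.756, -0.096); φ = arcsin(p_z) ≈ -5.51°, λ = atan2(p_y, p_x) ≈ -49.43°.

≈ lat 6°S, lon 49°W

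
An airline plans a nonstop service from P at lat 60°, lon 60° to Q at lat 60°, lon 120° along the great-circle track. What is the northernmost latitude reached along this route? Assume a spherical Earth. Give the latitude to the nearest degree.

≈ 63°

The great circle lies in the plane with unit normal n̂ = (p₁ × p₂)/|p₁ × p₂|.
Here n̂_z ≈ +0.447; the vertex latitude is φ_max = arccos|n̂_z| ≈ 63.4°.
Check via Clairaut: cos φ_max = |cos φ₁| · sin C = cos(60.0°)·sin(63.4°) ≈ 0.447, again giving ≈ 63.4°.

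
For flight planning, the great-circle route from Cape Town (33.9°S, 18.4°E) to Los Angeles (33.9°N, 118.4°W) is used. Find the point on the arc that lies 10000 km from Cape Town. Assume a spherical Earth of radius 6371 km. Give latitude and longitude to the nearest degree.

≈ 10°N, 65°W

From cos δ = sin φ₁ sin φ₂ + cos φ₁ cos φ₂ cos Δλ, the central angle is δ ≈ 2.521 rad (144.4°). The total great-circle distance is δ·R ≈ 2.521 × 6371 ≈ 16059 km, so the target fraction is f = 10000/16059 ≈ 0.623.
Interpolate at f ≈ 0.623 with slerp weights a = sin((1−f)δ)/sin δ ≈ 1.399, b = sin(fδ)/sin δ ≈ 1.719.
p = a·p₁ + b·p₂ ≈ (0.423, -0.888, 0.178); φ = arcsin(p_z) ≈ 10.27°, λ = atan2(p_y, p_x) ≈ -64.52°.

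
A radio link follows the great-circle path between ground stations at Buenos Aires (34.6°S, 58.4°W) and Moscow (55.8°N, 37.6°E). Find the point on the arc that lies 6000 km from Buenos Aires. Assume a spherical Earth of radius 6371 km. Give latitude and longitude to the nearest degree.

Write both endpoints as unit vectors p₁, p₂ with components (cos φ cos λ, cos φ sin λ, sin φ).
The central angle between the endpoints is δ = arccos(p₁·p₂) ≈ 2.115 rad (121.2°). The total great-circle distance is δ·R ≈ 2.115 × 6371 ≈ 13477 km, so the target fraction is f = 6000/13477 ≈ 0.445.
Interpolate at f ≈ 0.445 with slerp weights a = sin((1−f)δ)/sin δ ≈ 1.078, b = sin(fδ)/sin δ ≈ 0.945.
p = a·p₁ + b·p₂ ≈ (0.886, -0.432, 0.170); φ = arcsin(p_z) ≈ 9.77°, λ = atan2(p_y, p_x) ≈ -25.97°.

≈ 10°N, 26°W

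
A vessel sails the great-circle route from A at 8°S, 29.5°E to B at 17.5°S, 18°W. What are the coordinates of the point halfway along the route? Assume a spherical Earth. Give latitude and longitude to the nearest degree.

From cos δ = sin φ₁ sin φ₂ + cos φ₁ cos φ₂ cos Δλ, the central angle is δ ≈ 0.823 rad (47.2°).
Interpolate at f = 1/2 with slerp weights a = sin((1−f)δ)/sin δ ≈ 0.546, b = sin(fδ)/sin δ ≈ 0.546.
p = a·p₁ + b·p₂ ≈ (0.965, 0.105, -0.240); φ = arcsin(p_z) ≈ -13.89°, λ = atan2(p_y, p_x) ≈ 6.22°.

≈ 14°S, 6°E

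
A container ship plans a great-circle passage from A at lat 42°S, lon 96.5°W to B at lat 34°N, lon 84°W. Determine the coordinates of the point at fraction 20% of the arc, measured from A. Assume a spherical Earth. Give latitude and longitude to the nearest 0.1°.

≈ lat 26.8°S, lon 93.4°W

From cos δ = sin φ₁ sin φ₂ + cos φ₁ cos φ₂ cos Δλ, the central angle is δ ≈ 1.341 rad (76.9°).
Interpolate at f = 0.20 with slerp weights a = sin((1−f)δ)/sin δ ≈ 0.902, b = sin(fδ)/sin δ ≈ 0.272.
p = a·p₁ + b·p₂ ≈ (-0.052, -0.891, -0.452); φ = arcsin(p_z) ≈ -26.84°, λ = atan2(p_y, p_x) ≈ -93.36°.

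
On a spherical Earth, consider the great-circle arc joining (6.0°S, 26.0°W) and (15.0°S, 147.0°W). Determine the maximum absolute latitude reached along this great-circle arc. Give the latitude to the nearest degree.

The great circle lies in the plane with unit normal n̂ = (p₁ × p₂)/|p₁ × p₂|.
Here n̂_z ≈ -0.932; the vertex latitude is φ_max = arccos|n̂_z| ≈ 21.3°.

≈ 21°S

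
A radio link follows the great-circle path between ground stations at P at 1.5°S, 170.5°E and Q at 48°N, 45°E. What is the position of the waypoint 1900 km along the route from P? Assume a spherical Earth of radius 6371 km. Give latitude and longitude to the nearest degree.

The haversine formula gives a central angle δ ≈ 1.991 rad (114.1°) between the endpoints. The total great-circle distance is δ·R ≈ 1.991 × 6371 ≈ 12684 km, so the target fraction is f = 1900/12684 ≈ 0.150.
Interpolate at f ≈ 0.150 with slerp weights a = sin((1−f)δ)/sin δ ≈ 1.087, b = sin(fδ)/sin δ ≈ 0.322.
p = a·p₁ + b·p₂ ≈ (-0.920, 0.332, 0.211); φ = arcsin(p_z) ≈ 12.16°, λ = atan2(p_y, p_x) ≈ 160.17°.

≈ 12°N, 160°E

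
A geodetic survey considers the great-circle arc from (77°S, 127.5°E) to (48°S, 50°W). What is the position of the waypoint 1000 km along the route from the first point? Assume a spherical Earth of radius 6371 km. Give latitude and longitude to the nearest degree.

≈ (86°S, 123°E)

From cos δ = sin φ₁ sin φ₂ + cos φ₁ cos φ₂ cos Δλ, the central angle is δ ≈ 0.960 rad (55.0°). The total great-circle distance is δ·R ≈ 0.960 × 6371 ≈ 6115 km, so the target fraction is f = 1000/6115 ≈ 0.164.
Interpolate at f ≈ 0.164 with slerp weights a = sin((1−f)δ)/sin δ ≈ 0.878, b = sin(fδ)/sin δ ≈ 0.191.
p = a·p₁ + b·p₂ ≈ (-0.038, 0.059, -0.998); φ = arcsin(p_z) ≈ -85.97°, λ = atan2(p_y, p_x) ≈ 122.95°.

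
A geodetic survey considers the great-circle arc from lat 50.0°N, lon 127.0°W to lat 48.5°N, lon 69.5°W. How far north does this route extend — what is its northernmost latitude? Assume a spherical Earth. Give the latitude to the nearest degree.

The great circle lies in the plane with unit normal n̂ = (p₁ × p₂)/|p₁ × p₂|.
Here n̂_z ≈ +0.602; the vertex latitude is φ_max = arccos|n̂_z| ≈ 53.0°.
Check via Clairaut: cos φ_max = |cos φ₁| · sin C = cos(50.0°)·sin(69.5°) ≈ 0.602, again giving ≈ 53.0°.

≈ 53°N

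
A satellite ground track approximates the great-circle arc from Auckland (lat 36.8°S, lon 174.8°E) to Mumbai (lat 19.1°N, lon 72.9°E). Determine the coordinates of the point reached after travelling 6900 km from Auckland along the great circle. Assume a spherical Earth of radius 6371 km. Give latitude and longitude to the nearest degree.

Write both endpoints as unit vectors p₁, p₂ with components (cos φ cos λ, cos φ sin λ, sin φ).
The central angle between the endpoints is δ = arccos(p₁·p₂) ≈ 1.931 rad (110.6°). The total great-circle distance is δ·R ≈ 1.931 × 6371 ≈ 12299 km, so the target fraction is f = 6900/12299 ≈ 0.561.
Interpolate at f ≈ 0.561 with slerp weights a = sin((1−f)δ)/sin δ ≈ 0.801, b = sin(fδ)/sin δ ≈ 0.944.
p = a·p₁ + b·p₂ ≈ (-0.376, 0.911, -0.171); φ = arcsin(p_z) ≈ -9.84°, λ = atan2(p_y, p_x) ≈ 112.46°.

≈ lat 10°S, lon 112°E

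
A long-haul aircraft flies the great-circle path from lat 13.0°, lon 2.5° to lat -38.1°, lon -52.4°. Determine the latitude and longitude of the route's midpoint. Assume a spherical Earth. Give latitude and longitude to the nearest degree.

Convert each endpoint to a unit vector on the sphere (x = cos φ cos λ, y = cos φ sin λ, z = sin φ).
The central angle between the endpoints is δ = arccos(p₁·p₂) ≈ 1.264 rad (72.4°).
Interpolate at f = 1/2 with slerp weights a = sin((1−f)δ)/sin δ ≈ 0.620, b = sin(fδ)/sin δ ≈ 0.620.
p = a·p₁ + b·p₂ ≈ (0.901, -0.360, -0.243); φ = arcsin(p_z) ≈ -14.06°, λ = atan2(p_y, p_x) ≈ -21.79°.

≈ lat -14°, lon -22°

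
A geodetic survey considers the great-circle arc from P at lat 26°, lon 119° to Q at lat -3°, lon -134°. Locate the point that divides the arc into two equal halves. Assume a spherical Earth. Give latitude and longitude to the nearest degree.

From cos δ = sin φ₁ sin φ₂ + cos φ₁ cos φ₂ cos Δλ, the central angle is δ ≈ 1.860 rad (106.6°).
Interpolate at f = 1/2 with slerp weights a = sin((1−f)δ)/sin δ ≈ 0.836, b = sin(fδ)/sin δ ≈ 0.836.
p = a·p₁ + b·p₂ ≈ (-0.945, 0.057, 0.323); φ = arcsin(p_z) ≈ 18.84°, λ = atan2(p_y, p_x) ≈ 176.57°.

≈ lat 19°, lon 177°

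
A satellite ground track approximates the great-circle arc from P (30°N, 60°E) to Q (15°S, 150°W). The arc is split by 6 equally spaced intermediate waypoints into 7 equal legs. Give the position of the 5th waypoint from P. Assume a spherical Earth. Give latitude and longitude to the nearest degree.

Convert each endpoint to a unit vector on the sphere (x = cos φ cos λ, y = cos φ sin λ, z = sin φ).
The central angle between the endpoints is δ = arccos(p₁·p₂) ≈ 2.594 rad (148.6°).
Interpolate at f = 5/7 with slerp weights a = sin((1−f)δ)/sin δ ≈ 1.297, b = sin(fδ)/sin δ ≈ 1.845.
p = a·p₁ + b·p₂ ≈ (-0.982, 0.082, 0.171); φ = arcsin(p_z) ≈ 9.84°, λ = atan2(p_y, p_x) ≈ 175.25°.

≈ (10°N, 175°E)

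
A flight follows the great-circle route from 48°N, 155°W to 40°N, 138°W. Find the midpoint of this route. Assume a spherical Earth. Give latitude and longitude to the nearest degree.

Write both endpoints as unit vectors p₁, p₂ with components (cos φ cos λ, cos φ sin λ, sin φ).
The central angle between the endpoints is δ = arccos(p₁·p₂) ≈ 0.254 rad (14.6°).
Interpolate at f = 1/2 with slerp weights a = sin((1−f)δ)/sin δ ≈ 0.504, b = sin(fδ)/sin δ ≈ 0.504.
p = a·p₁ + b·p₂ ≈ (-0.593, -0.401, 0.699); φ = arcsin(p_z) ≈ 44.31°, λ = atan2(p_y, p_x) ≈ -145.92°.

≈ 44°N, 146°W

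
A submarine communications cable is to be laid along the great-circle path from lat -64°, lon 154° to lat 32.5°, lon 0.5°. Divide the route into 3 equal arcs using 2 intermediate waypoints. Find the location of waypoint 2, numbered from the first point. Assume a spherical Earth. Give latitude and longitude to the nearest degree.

Convert each endpoint to a unit vector on the sphere (x = cos φ cos λ, y = cos φ sin λ, z = sin φ).
The central angle between the endpoints is δ = arccos(p₁·p₂) ≈ 2.521 rad (144.5°).
Interpolate at f = 2/3 with slerp weights a = sin((1−f)δ)/sin δ ≈ 1.282, b = sin(fδ)/sin δ ≈ 1.710.
p = a·p₁ + b·p₂ ≈ (0.937, 0.259, -0.233); φ = arcsin(p_z) ≈ -13.49°, λ = atan2(p_y, p_x) ≈ 15.44°.

≈ lat -13°, lon 15°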